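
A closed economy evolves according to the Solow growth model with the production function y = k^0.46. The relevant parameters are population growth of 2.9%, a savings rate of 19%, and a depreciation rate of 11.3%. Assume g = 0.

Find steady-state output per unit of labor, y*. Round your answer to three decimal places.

In steady state, investment equals break-even investment: s·k^α = (n + δ)·k.
Rearranging, k^(1−α) = s / (n + δ).
k^0.54 = 0.19 / (0.029 + 0.113) = 0.19 / 0.142 = 1.3380
k* = 1.3380^(1/0.54) ≈ 1.7147
y* = (k*)^α = 1.7147^0.46 ≈ 1.2815

y* ≈ 1.282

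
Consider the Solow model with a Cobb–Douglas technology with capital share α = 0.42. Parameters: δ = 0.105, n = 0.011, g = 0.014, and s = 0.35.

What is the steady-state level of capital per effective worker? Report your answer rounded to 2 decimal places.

k* = 5.52

Steady state requires s·f(k) = (n + g + δ)·k, i.e. s·k^α = (n + g + δ)·k.
Rearranging, k^(1−α) = s / (n + g + δ).
k^0.58 = 0.35 / (0.011 + 0.014 + 0.105) = 0.35 / 0.130 = 2.6923
k* = 2.6923^(1/0.58) ≈ 5.5156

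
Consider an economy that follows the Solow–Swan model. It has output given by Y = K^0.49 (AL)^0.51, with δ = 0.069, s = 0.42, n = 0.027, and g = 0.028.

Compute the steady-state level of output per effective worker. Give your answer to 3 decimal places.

At the steady state, Δk = 0, so s·k^α = (n + g + δ)·k.
Dividing both sides by k: k^(1−α) = s / (n + g + δ).
k^0.51 = 0.42 / (0.027 + 0.028 + 0.069) = 0.42 / 0.124 = 3.3871
k* = 3.3871^(1/0.51) ≈ 10.9365
y* = (k*)^α = 10.9365^0.49 ≈ 3.2289

y* ≈ 3.229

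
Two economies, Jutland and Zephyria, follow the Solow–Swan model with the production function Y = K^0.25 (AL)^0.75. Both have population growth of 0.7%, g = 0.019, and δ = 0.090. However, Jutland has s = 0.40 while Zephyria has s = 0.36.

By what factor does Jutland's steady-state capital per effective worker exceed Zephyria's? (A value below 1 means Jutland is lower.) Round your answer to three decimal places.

k*_J / k*_Z ≈ 1.151

Steady-state k* = [s/(n + g + δ)]^(1/(1−α)), so the ratio is [ (s_J/(n + g + δ)_J) / (s_Z/(n + g + δ)_Z) ]^1.3333.
s_J/(n + g + δ)_J = 0.40/0.116 = 3.4483; s_Z/(n + g + δ)_Z = 0.36/0.116 = 3.1034.
Ratio = (3.4483/3.1034)^1.3333 = 1.1111^1.3333 ≈ 1.1508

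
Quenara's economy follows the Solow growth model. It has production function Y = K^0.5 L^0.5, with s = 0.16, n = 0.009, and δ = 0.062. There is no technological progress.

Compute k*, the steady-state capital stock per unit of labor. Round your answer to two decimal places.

At the steady state, Δk = 0, so s·k^α = (n + δ)·k.
Dividing both sides by k: k^(1−α) = s / (n + δ).
k^0.5 = 0.16 / (0.009 + 0.062) = 0.16 / 0.071 = 2.2535
k* = 2.2535^(1/0.5) ≈ 5.0783

k* = 5.08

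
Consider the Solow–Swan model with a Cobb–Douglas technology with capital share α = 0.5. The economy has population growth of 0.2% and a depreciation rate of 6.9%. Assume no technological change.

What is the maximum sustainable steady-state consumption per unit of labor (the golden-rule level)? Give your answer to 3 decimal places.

c_gold ≈ 3.521

At the golden rule, f'(k) = n + δ, so α·k^(α−1) = n + δ and k_gold = (α/(n + δ))^(1/(1−α)).
k_gold = (0.5/0.071)^(1/0.5) = 7.0423^2 ≈ 49.5940
c_gold = f(k_gold) − (n + δ)·k_gold = 7.0423 − 0.071×49.5940 ≈ 3.5211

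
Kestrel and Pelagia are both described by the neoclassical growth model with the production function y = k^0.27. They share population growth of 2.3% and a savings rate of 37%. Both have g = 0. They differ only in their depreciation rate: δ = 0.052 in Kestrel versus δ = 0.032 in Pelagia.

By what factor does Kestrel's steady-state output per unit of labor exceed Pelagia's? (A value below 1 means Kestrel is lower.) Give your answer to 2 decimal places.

Steady-state y* = [s/(n + δ)]^(α/(1−α)), so the ratio is [ (s_K/(n + δ)_K) / (s_P/(n + δ)_P) ]^0.3699.
s_K/(n + δ)_K = 0.37/0.075 = 4.9333; s_P/(n + δ)_P = 0.37/0.055 = 6.7273.
Ratio = (4.9333/6.7273)^0.3699 = 0.7333^0.3699 ≈ 0.8916

ratio ≈ 0.89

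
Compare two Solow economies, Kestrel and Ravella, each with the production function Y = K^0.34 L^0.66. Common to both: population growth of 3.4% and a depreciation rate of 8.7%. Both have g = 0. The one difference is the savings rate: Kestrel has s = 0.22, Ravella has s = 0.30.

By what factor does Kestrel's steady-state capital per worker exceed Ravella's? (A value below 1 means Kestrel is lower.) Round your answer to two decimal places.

k*_K / k*_R ≈ 0.63

Steady-state k* = [s/(n + δ)]^(1/(1−α)), so the ratio is [ (s_K/(n + δ)_K) / (s_R/(n + δ)_R) ]^1.5152.
s_K/(n + δ)_K = 0.22/0.121 = 1.8182; s_R/(n + δ)_R = 0.30/0.121 = 2.4793.
Ratio = (1.8182/2.4793)^1.5152 = 0.7334^1.5152 ≈ 0.6251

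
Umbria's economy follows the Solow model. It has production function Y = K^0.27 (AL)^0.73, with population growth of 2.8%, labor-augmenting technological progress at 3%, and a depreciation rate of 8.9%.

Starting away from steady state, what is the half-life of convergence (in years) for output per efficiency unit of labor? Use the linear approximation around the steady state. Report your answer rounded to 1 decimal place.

Near the steady state the convergence rate is λ = (1 − α)(n + g + δ).
λ = (1 − 0.27) × 0.147 = 0.73 × 0.147 = 0.10731
Half-life = ln 2 / λ = 0.6931 / 0.10731 ≈ 6.46 years

half-life ≈ 6.5 years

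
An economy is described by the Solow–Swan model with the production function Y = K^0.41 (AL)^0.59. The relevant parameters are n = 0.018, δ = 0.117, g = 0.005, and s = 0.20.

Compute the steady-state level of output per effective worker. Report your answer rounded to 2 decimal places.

y* = 1.28

At the steady state, Δk = 0, so s·k^α = (n + g + δ)·k.
Rearranging, k^(1−α) = s / (n + g + δ).
k^0.59 = 0.20 / (0.018 + 0.005 + 0.117) = 0.20 / 0.140 = 1.4286
k* = 1.4286^(1/0.59) ≈ 1.8305
y* = (k*)^α = 1.8305^0.41 ≈ 1.2813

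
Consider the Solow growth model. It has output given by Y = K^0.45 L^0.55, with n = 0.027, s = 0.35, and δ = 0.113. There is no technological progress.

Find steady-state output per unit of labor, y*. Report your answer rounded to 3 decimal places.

Steady state requires s·f(k) = (n + δ)·k, i.e. s·k^α = (n + δ)·k.
Rearranging, k^(1−α) = s / (n + δ).
k^0.55 = 0.35 / (0.027 + 0.113) = 0.35 / 0.140 = 2.5000
k* = 2.5000^(1/0.55) ≈ 5.2909
y* = (k*)^α = 5.2909^0.45 ≈ 2.1164

y* ≈ 2.116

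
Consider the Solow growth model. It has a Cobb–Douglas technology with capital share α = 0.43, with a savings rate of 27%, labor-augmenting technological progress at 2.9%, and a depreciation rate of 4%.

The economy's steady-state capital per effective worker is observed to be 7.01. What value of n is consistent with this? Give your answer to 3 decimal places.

In steady state, investment equals break-even investment: s·k^α = (n + g + δ)·k.
So s / (n + g + δ) = (k*)^(1−α) = 7.01^0.57 = 3.0343.
Therefore n + g + δ = s / 3.0343 = 0.27 / 3.0343 = 0.0890, so n = 0.0890 − 0.069 = 0.0200.

n ≈ 0.020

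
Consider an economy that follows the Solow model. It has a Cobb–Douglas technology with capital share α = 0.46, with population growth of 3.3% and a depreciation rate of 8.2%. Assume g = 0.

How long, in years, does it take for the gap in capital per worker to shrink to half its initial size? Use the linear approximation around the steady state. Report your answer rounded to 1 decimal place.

Near the steady state the convergence rate is λ = (1 − α)(n + δ).
λ = (1 − 0.46) × 0.115 = 0.54 × 0.115 = 0.0621
Half-life = ln 2 / λ = 0.6931 / 0.0621 ≈ 11.16 years

t_½ ≈ 11.2 years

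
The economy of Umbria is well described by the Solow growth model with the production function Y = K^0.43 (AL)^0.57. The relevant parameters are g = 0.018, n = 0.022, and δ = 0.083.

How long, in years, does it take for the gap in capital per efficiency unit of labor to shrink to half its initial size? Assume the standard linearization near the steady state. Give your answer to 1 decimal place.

about 9.9 years

Near the steady state the convergence rate is λ = (1 − α)(n + g + δ).
λ = (1 − 0.43) × 0.123 = 0.57 × 0.123 = 0.07011
Half-life = ln 2 / λ = 0.6931 / 0.07011 ≈ 9.89 years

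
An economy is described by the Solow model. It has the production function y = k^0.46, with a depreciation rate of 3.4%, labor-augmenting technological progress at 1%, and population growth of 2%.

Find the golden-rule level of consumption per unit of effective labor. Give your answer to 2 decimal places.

c_gold ≈ 2.90

At the golden rule, f'(k) = n + g + δ, so α·k^(α−1) = n + g + δ and k_gold = (α/(n + g + δ))^(1/(1−α)).
k_gold = (0.46/0.064)^(1/0.54) = 7.1875^1.8519 ≈ 38.5742
c_gold = f(k_gold) − (n + g + δ)·k_gold = 5.3666 − 0.064×38.5742 ≈ 2.8979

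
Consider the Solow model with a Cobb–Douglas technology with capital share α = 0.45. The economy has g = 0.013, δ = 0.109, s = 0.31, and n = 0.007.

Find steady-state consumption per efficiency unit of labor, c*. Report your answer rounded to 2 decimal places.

In steady state, investment equals break-even investment: s·k^α = (n + g + δ)·k.
Dividing both sides by k: k^(1−α) = s / (n + g + δ).
k^0.55 = 0.31 / (0.007 + 0.013 + 0.109) = 0.31 / 0.129 = 2.4031
k* = 2.4031^(1/0.55) ≈ 4.9239
y* = (k*)^α = 4.9239^0.45 ≈ 2.0490
c* = (1 − s)·y* = (1 − 0.31) × 2.0490 ≈ 1.4138

c* = 1.41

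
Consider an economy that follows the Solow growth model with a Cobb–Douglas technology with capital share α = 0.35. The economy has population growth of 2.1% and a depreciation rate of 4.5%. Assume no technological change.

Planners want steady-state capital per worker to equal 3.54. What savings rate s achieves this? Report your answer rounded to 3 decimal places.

s ≈ 0.150

In steady state, investment equals break-even investment: s·k^α = (n + δ)·k.
So s / (n + δ) = (k*)^(1−α) = 3.54^0.65 = 2.2743.
Therefore s = 2.2743 × (n + δ) = 2.2743 × 0.066 = 0.1501.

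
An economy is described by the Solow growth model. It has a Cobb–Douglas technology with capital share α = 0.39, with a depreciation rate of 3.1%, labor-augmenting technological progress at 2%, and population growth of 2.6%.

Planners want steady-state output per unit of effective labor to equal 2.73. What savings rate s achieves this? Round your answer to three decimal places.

In steady state, investment equals break-even investment: s·k^α = (n + g + δ)·k.
Since y* = [s/(n + g + δ)]^(α/(1−α)), we have s/(n + g + δ) = (y*)^((1−α)/α) = 2.73^1.5641 = 4.8106.
Therefore s = 4.8106 × (n + g + δ) = 4.8106 × 0.077 = 0.3704.

s ≈ 0.370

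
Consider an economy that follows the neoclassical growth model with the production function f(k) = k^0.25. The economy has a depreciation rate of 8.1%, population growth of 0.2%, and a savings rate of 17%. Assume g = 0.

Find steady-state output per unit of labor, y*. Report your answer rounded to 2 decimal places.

At the steady state, Δk = 0, so s·k^α = (n + δ)·k.
Rearranging, k^(1−α) = s / (n + δ).
k^0.75 = 0.17 / (0.002 + 0.081) = 0.17 / 0.083 = 2.0482
k* = 2.0482^(1/0.75) ≈ 2.6011
y* = (k*)^α = 2.6011^0.25 ≈ 1.2700

y* ≈ 1.27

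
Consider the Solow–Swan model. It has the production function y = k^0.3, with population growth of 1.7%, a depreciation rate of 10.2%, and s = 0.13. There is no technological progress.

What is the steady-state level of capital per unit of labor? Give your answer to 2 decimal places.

In steady state, investment equals break-even investment: s·k^α = (n + δ)·k.
Rearranging, k^(1−α) = s / (n + δ).
k^0.7 = 0.13 / (0.017 + 0.102) = 0.13 / 0.119 = 1.0924
k* = 1.0924^(1/0.7) ≈ 1.1346

k* ≈ 1.13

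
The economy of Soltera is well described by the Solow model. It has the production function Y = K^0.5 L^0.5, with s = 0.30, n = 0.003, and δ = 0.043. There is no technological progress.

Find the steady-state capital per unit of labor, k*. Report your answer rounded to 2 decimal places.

Steady state requires s·f(k) = (n + δ)·k, i.e. s·k^α = (n + δ)·k.
Dividing both sides by k: k^(1−α) = s / (n + δ).
k^0.5 = 0.30 / (0.003 + 0.043) = 0.30 / 0.046 = 6.5217
k* = 6.5217^(1/0.5) ≈ 42.5326

k* ≈ 42.53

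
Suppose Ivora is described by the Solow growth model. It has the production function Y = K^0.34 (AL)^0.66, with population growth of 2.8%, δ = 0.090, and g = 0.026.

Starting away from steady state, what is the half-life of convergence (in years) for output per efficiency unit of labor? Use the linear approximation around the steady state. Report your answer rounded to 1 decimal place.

t_½ ≈ 7.3 years

Near the steady state the convergence rate is λ = (1 − α)(n + g + δ).
λ = (1 − 0.34) × 0.144 = 0.66 × 0.144 = 0.09504
Half-life = ln 2 / λ = 0.6931 / 0.09504 ≈ 7.29 years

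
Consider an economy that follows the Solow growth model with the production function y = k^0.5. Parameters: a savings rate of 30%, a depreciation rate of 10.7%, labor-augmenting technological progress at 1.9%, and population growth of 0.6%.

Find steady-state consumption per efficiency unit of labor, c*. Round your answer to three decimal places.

Steady state requires s·f(k) = (n + g + δ)·k, i.e. s·k^α = (n + g + δ)·k.
Rearranging, k^(1−α) = s / (n + g + δ).
k^0.5 = 0.30 / (0.006 + 0.019 + 0.107) = 0.30 / 0.132 = 2.2727
k* = 2.2727^(1/0.5) ≈ 5.1652
y* = (k*)^α = 5.1652^0.5 ≈ 2.2727
c* = (1 − s)·y* = (1 − 0.30) × 2.2727 ≈ 1.5909

c* = 1.591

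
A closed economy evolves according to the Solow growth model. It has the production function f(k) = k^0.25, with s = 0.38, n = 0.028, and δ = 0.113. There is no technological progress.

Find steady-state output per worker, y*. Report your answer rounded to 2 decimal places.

In steady state, investment equals break-even investment: s·k^α = (n + δ)·k.
Rearranging, k^(1−α) = s / (n + δ).
k^0.75 = 0.38 / (0.028 + 0.113) = 0.38 / 0.141 = 2.6950
k* = 2.6950^(1/0.75) ≈ 3.7504
y* = (k*)^α = 3.7504^0.25 ≈ 1.3916

y* ≈ 1.39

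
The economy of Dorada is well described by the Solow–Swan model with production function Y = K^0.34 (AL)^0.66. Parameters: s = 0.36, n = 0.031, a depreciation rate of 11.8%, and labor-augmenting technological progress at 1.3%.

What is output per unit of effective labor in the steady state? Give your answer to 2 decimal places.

y* = 1.51

In steady state, investment equals break-even investment: s·k^α = (n + g + δ)·k.
Dividing both sides by k: k^(1−α) = s / (n + g + δ).
k^0.66 = 0.36 / (0.031 + 0.013 + 0.118) = 0.36 / 0.162 = 2.2222
k* = 2.2222^(1/0.66) ≈ 3.3530
y* = (k*)^α = 3.3530^0.34 ≈ 1.5089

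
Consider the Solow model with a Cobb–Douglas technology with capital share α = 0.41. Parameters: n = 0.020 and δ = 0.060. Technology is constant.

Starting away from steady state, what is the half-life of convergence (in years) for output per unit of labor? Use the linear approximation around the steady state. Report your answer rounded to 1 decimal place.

Near the steady state the convergence rate is λ = (1 − α)(n + δ).
λ = (1 − 0.41) × 0.080 = 0.59 × 0.080 = 0.0472
Half-life = ln 2 / λ = 0.6931 / 0.0472 ≈ 14.68 years

about 14.7 years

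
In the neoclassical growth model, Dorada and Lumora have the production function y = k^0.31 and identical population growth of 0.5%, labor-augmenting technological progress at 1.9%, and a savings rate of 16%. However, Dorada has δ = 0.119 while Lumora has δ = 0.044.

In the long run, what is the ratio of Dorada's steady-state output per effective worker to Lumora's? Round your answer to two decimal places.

Steady-state y* = [s/(n + g + δ)]^(α/(1−α)), so the ratio is [ (s_D/(n + g + δ)_D) / (s_L/(n + g + δ)_L) ]^0.4493.
s_D/(n + g + δ)_D = 0.16/0.143 = 1.1189; s_L/(n + g + δ)_L = 0.16/0.068 = 2.3529.
Ratio = (1.1189/2.3529)^0.4493 = 0.4755^0.4493 ≈ 0.7161

ratio ≈ 0.72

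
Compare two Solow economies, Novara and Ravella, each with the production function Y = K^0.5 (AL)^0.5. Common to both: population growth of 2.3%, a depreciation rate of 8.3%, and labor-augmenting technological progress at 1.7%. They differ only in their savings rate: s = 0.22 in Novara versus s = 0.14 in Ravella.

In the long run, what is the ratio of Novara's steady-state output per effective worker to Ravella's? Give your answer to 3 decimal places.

y*_N / y*_R ≈ 1.571

Steady-state y* = [s/(n + g + δ)]^(α/(1−α)), so the ratio is [ (s_N/(n + g + δ)_N) / (s_R/(n + g + δ)_R) ]^1.
s_N/(n + g + δ)_N = 0.22/0.123 = 1.7886; s_R/(n + g + δ)_R = 0.14/0.123 = 1.1382.
Ratio = (1.7886/1.1382)^1 = 1.5714^1 ≈ 1.5714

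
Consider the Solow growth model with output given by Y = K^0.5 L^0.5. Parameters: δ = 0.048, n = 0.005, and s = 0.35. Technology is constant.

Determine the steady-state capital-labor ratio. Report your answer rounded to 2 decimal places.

Steady state requires s·f(k) = (n + δ)·k, i.e. s·k^α = (n + δ)·k.
Dividing both sides by k: k^(1−α) = s / (n + δ).
k^0.5 = 0.35 / (0.005 + 0.048) = 0.35 / 0.053 = 6.6038
k* = 6.6038^(1/0.5) ≈ 43.6102

k* ≈ 43.61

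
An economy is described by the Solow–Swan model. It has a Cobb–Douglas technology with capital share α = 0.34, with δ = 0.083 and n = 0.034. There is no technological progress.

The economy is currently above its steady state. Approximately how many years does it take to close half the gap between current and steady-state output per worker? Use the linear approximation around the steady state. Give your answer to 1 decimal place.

Near the steady state the convergence rate is λ = (1 − α)(n + δ).
λ = (1 − 0.34) × 0.117 = 0.66 × 0.117 = 0.07722
Half-life = ln 2 / λ = 0.6931 / 0.07722 ≈ 8.98 years

half-life ≈ 9.0 years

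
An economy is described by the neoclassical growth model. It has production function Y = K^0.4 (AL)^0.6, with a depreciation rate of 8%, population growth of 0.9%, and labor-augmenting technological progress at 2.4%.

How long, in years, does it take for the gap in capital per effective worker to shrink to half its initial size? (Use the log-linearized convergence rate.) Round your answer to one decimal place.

t_½ ≈ 10.2 years

Near the steady state the convergence rate is λ = (1 − α)(n + g + δ).
λ = (1 − 0.4) × 0.113 = 0.6 × 0.113 = 0.0678
Half-life = ln 2 / λ = 0.6931 / 0.0678 ≈ 10.22 years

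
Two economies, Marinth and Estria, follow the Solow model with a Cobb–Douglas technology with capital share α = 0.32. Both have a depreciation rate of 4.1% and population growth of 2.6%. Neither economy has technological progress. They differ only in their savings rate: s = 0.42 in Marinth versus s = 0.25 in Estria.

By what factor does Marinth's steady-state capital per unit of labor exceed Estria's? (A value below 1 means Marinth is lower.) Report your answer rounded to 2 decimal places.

ratio ≈ 2.14

Steady-state k* = [s/(n + δ)]^(1/(1−α)), so the ratio is [ (s_M/(n + δ)_M) / (s_E/(n + δ)_E) ]^1.4706.
s_M/(n + δ)_M = 0.42/0.067 = 6.2687; s_E/(n + δ)_E = 0.25/0.067 = 3.7313.
Ratio = (6.2687/3.7313)^1.4706 = 1.6800^1.4706 ≈ 2.1446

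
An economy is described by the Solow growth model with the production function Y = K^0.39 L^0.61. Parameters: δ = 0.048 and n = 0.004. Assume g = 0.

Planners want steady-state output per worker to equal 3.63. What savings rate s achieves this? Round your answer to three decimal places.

s ≈ 0.391

In steady state, investment equals break-even investment: s·k^α = (n + δ)·k.
Since y* = [s/(n + δ)]^(α/(1−α)), we have s/(n + δ) = (y*)^((1−α)/α) = 3.63^1.5641 = 7.5119.
Therefore s = 7.5119 × (n + δ) = 7.5119 × 0.052 = 0.3906.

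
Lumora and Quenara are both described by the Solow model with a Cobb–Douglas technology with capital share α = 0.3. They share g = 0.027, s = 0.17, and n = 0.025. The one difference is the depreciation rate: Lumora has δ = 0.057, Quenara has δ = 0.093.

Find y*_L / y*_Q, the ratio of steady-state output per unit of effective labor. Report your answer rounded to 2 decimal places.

ratio ≈ 1.13

Steady-state y* = [s/(n + g + δ)]^(α/(1−α)), so the ratio is [ (s_L/(n + g + δ)_L) / (s_Q/(n + g + δ)_Q) ]^0.4286.
s_L/(n + g + δ)_L = 0.17/0.109 = 1.5596; s_Q/(n + g + δ)_Q = 0.17/0.145 = 1.1724.
Ratio = (1.5596/1.1724)^0.4286 = 1.3303^0.4286 ≈ 1.1301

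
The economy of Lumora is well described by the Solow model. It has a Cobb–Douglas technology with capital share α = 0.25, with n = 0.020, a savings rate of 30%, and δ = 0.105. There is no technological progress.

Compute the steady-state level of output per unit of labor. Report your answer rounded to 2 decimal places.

y* ≈ 1.34

Steady state requires s·f(k) = (n + δ)·k, i.e. s·k^α = (n + δ)·k.
Rearranging, k^(1−α) = s / (n + δ).
k^0.75 = 0.30 / (0.020 + 0.105) = 0.30 / 0.125 = 2.4000
k* = 2.4000^(1/0.75) ≈ 3.2133
y* = (k*)^α = 3.2133^0.25 ≈ 1.3389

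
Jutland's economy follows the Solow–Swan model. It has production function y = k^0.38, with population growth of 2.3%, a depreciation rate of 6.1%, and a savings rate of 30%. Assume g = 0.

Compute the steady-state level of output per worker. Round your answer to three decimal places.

At the steady state, Δk = 0, so s·k^α = (n + δ)·k.
Dividing both sides by k: k^(1−α) = s / (n + δ).
k^0.62 = 0.30 / (0.023 + 0.061) = 0.30 / 0.084 = 3.5714
k* = 3.5714^(1/0.62) ≈ 7.7925
y* = (k*)^α = 7.7925^0.38 ≈ 2.1819

y* ≈ 2.182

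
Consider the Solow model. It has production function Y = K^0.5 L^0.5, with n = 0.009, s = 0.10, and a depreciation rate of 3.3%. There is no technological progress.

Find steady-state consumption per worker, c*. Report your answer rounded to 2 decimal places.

Steady state requires s·f(k) = (n + δ)·k, i.e. s·k^α = (n + δ)·k.
Dividing both sides by k: k^(1−α) = s / (n + δ).
k^0.5 = 0.10 / (0.009 + 0.033) = 0.10 / 0.042 = 2.3810
k* = 2.3810^(1/0.5) ≈ 5.6692
y* = (k*)^α = 5.6692^0.5 ≈ 2.3810
c* = (1 − s)·y* = (1 − 0.10) × 2.3810 ≈ 2.1429

c* = 2.14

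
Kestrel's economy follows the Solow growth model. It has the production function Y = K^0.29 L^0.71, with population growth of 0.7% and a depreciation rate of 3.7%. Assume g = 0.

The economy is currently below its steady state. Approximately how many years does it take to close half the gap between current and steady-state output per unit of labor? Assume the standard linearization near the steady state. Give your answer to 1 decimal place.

Near the steady state the convergence rate is λ = (1 − α)(n + δ).
λ = (1 − 0.29) × 0.044 = 0.71 × 0.044 = 0.03124
Half-life = ln 2 / λ = 0.6931 / 0.03124 ≈ 22.19 years

about 22.2 years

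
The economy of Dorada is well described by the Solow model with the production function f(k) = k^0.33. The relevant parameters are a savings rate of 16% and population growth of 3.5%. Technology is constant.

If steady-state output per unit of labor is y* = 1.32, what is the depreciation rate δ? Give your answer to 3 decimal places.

At the steady state, Δk = 0, so s·k^α = (n + δ)·k.
Since y* = [s/(n + δ)]^(α/(1−α)), we have s/(n + δ) = (y*)^((1−α)/α) = 1.32^2.0303 = 1.7571.
Therefore n + δ = s / 1.7571 = 0.16 / 1.7571 = 0.0911, so δ = 0.0911 − 0.035 = 0.0561.

δ ≈ 0.056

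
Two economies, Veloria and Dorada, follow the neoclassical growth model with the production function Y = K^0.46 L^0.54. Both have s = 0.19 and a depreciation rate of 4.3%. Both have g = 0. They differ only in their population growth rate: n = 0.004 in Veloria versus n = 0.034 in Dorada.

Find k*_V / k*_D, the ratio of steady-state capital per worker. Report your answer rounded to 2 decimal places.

ratio ≈ 2.49

Steady-state k* = [s/(n + δ)]^(1/(1−α)), so the ratio is [ (s_V/(n + δ)_V) / (s_D/(n + δ)_D) ]^1.8519.
s_V/(n + δ)_V = 0.19/0.047 = 4.0426; s_D/(n + δ)_D = 0.19/0.077 = 2.4675.
Ratio = (4.0426/2.4675)^1.8519 = 1.6383^1.8519 ≈ 2.4948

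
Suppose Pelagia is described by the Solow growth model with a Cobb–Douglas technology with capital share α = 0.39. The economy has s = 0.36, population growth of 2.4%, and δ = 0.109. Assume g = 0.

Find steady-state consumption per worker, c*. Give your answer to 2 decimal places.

c* ≈ 1.21

At the steady state, Δk = 0, so s·k^α = (n + δ)·k.
Rearranging, k^(1−α) = s / (n + δ).
k^0.61 = 0.36 / (0.024 + 0.109) = 0.36 / 0.133 = 2.7068
k* = 2.7068^(1/0.61) ≈ 5.1162
y* = (k*)^α = 5.1162^0.39 ≈ 1.8901
c* = (1 − s)·y* = (1 − 0.36) × 1.8901 ≈ 1.2097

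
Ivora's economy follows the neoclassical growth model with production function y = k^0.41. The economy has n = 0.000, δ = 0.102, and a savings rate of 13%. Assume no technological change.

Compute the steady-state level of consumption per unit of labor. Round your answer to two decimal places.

In steady state, investment equals break-even investment: s·k^α = (n + δ)·k.
Rearranging, k^(1−α) = s / (n + δ).
k^0.59 = 0.13 / (0.000 + 0.102) = 0.13 / 0.102 = 1.2745
k* = 1.2745^(1/0.59) ≈ 1.5085
y* = (k*)^α = 1.5085^0.41 ≈ 1.1836
c* = (1 − s)·y* = (1 − 0.13) × 1.1836 ≈ 1.0297

c* ≈ 1.03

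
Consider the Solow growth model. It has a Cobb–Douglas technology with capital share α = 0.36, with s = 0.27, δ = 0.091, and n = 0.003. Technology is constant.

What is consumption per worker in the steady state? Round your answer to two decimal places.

In steady state, investment equals break-even investment: s·k^α = (n + δ)·k.
Dividing both sides by k: k^(1−α) = s / (n + δ).
k^0.64 = 0.27 / (0.003 + 0.091) = 0.27 / 0.094 = 2.8723
k* = 2.8723^(1/0.64) ≈ 5.1998
y* = (k*)^α = 5.1998^0.36 ≈ 1.8103
c* = (1 − s)·y* = (1 − 0.27) × 1.8103 ≈ 1.3215

c* ≈ 1.32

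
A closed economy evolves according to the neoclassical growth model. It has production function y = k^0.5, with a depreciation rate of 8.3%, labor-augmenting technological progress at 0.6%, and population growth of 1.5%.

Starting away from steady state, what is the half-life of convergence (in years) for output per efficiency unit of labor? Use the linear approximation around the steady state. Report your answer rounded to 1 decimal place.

half-life ≈ 13.3 years

Near the steady state the convergence rate is λ = (1 − α)(n + g + δ).
λ = (1 − 0.5) × 0.104 = 0.5 × 0.104 = 0.0520
Half-life = ln 2 / λ = 0.6931 / 0.0520 ≈ 13.33 years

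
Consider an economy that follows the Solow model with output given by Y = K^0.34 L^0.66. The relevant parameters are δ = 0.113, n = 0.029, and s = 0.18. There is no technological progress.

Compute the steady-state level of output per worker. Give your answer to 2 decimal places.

y* = 1.13

At the steady state, Δk = 0, so s·k^α = (n + δ)·k.
Rearranging, k^(1−α) = s / (n + δ).
k^0.66 = 0.18 / (0.029 + 0.113) = 0.18 / 0.142 = 1.2676
k* = 1.2676^(1/0.66) ≈ 1.4323
y* = (k*)^α = 1.4323^0.34 ≈ 1.1299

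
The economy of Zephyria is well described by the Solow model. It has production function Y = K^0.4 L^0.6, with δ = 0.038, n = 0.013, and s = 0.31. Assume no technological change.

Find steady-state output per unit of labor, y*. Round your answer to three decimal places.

In steady state, investment equals break-even investment: s·k^α = (n + δ)·k.
Dividing both sides by k: k^(1−α) = s / (n + δ).
k^0.6 = 0.31 / (0.013 + 0.038) = 0.31 / 0.051 = 6.0784
k* = 6.0784^(1/0.6) ≈ 20.2449
y* = (k*)^α = 20.2449^0.4 ≈ 3.3306

y* = 3.331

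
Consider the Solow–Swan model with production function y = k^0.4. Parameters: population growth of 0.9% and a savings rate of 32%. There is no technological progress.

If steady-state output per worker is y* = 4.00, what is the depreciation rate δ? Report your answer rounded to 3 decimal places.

δ ≈ 0.031

Steady state requires s·f(k) = (n + δ)·k, i.e. s·k^α = (n + δ)·k.
Since y* = [s/(n + δ)]^(α/(1−α)), we have s/(n + δ) = (y*)^((1−α)/α) = 4.00^1.5 = 8.0000.
Therefore n + δ = s / 8.0000 = 0.32 / 8.0000 = 0.0400, so δ = 0.0400 − 0.009 = 0.0310.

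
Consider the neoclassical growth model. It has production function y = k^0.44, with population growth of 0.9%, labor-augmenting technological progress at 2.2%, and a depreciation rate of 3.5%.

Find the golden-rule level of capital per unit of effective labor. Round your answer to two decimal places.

k_gold ≈ 29.60

The golden rule sets f'(k) = n + g + δ, i.e. α·k^(α−1) = n + g + δ.
So k^(1−α) = α / (n + g + δ) = 0.44 / 0.066 = 6.6667.
k_gold = 6.6667^(1/0.56) ≈ 29.5985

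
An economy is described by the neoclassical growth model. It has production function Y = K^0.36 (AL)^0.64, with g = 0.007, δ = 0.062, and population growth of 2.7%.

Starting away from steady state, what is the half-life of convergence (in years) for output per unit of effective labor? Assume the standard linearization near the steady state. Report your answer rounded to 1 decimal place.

Near the steady state the convergence rate is λ = (1 − α)(n + g + δ).
λ = (1 − 0.36) × 0.096 = 0.64 × 0.096 = 0.06144
Half-life = ln 2 / λ = 0.6931 / 0.06144 ≈ 11.28 years

about 11.3 years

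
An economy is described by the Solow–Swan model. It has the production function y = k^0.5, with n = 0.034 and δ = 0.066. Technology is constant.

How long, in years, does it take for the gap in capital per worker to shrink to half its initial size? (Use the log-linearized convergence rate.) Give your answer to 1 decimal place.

Near the steady state the convergence rate is λ = (1 − α)(n + δ).
λ = (1 − 0.5) × 0.100 = 0.5 × 0.100 = 0.0500
Half-life = ln 2 / λ = 0.6931 / 0.0500 ≈ 13.86 years

about 13.9 years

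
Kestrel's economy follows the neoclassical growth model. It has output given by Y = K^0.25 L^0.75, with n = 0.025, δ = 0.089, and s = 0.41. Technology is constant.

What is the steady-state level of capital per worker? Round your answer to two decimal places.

At the steady state, Δk = 0, so s·k^α = (n + δ)·k.
Rearranging, k^(1−α) = s / (n + δ).
k^0.75 = 0.41 / (0.025 + 0.089) = 0.41 / 0.114 = 3.5965
k* = 3.5965^(1/0.75) ≈ 5.5103

k* = 5.51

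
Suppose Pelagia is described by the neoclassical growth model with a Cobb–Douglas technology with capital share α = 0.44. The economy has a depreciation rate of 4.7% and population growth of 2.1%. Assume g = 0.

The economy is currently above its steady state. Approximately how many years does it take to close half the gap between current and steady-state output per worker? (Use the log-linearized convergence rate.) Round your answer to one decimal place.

Near the steady state the convergence rate is λ = (1 − α)(n + δ).
λ = (1 − 0.44) × 0.068 = 0.56 × 0.068 = 0.03808
Half-life = ln 2 / λ = 0.6931 / 0.03808 ≈ 18.20 years

about 18.2 years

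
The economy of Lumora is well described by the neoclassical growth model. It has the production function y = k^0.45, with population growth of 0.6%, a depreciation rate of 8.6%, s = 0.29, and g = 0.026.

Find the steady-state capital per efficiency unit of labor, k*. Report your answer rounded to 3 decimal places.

k* = 5.129

At the steady state, Δk = 0, so s·k^α = (n + g + δ)·k.
Dividing both sides by k: k^(1−α) = s / (n + g + δ).
k^0.55 = 0.29 / (0.006 + 0.026 + 0.086) = 0.29 / 0.118 = 2.4576
k* = 2.4576^(1/0.55) ≈ 5.1289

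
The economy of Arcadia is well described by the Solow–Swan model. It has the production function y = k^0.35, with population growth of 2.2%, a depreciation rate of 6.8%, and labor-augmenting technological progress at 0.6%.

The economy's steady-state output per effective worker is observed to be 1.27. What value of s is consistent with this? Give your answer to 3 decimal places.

s ≈ 0.150

In steady state, investment equals break-even investment: s·k^α = (n + g + δ)·k.
Since y* = [s/(n + g + δ)]^(α/(1−α)), we have s/(n + g + δ) = (y*)^((1−α)/α) = 1.27^1.8571 = 1.5587.
Therefore s = 1.5587 × (n + g + δ) = 1.5587 × 0.096 = 0.1496.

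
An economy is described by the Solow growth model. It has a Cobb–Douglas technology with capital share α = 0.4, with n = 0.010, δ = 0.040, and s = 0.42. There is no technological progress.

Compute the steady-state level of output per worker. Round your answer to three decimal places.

y* ≈ 4.132

At the steady state, Δk = 0, so s·k^α = (n + δ)·k.
Dividing both sides by k: k^(1−α) = s / (n + δ).
k^0.6 = 0.42 / (0.010 + 0.040) = 0.42 / 0.050 = 8.4000
k* = 8.4000^(1/0.6) ≈ 34.7109
y* = (k*)^α = 34.7109^0.4 ≈ 4.1322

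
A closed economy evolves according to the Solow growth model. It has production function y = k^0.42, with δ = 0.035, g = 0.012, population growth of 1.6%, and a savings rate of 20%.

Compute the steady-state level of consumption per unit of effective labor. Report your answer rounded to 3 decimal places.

In steady state, investment equals break-even investment: s·k^α = (n + g + δ)·k.
Rearranging, k^(1−α) = s / (n + g + δ).
k^0.58 = 0.20 / (0.016 + 0.012 + 0.035) = 0.20 / 0.063 = 3.1746
k* = 3.1746^(1/0.58) ≈ 7.3279
y* = (k*)^α = 7.3279^0.42 ≈ 2.3083
c* = (1 − s)·y* = (1 − 0.20) × 2.3083 ≈ 1.8466

c* = 1.847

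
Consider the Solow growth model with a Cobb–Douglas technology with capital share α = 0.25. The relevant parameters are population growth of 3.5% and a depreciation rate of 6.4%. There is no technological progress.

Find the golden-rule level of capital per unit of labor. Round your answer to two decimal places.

The golden rule sets f'(k) = n + δ, i.e. α·k^(α−1) = n + δ.
So k^(1−α) = α / (n + δ) = 0.25 / 0.099 = 2.5253.
k_gold = 2.5253^(1/0.75) ≈ 3.4389

k_gold ≈ 3.44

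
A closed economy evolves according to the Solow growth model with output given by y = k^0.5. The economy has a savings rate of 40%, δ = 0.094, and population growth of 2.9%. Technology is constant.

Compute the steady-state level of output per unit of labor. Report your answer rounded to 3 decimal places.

y* = 3.252

Steady state requires s·f(k) = (n + δ)·k, i.e. s·k^α = (n + δ)·k.
Rearranging, k^(1−α) = s / (n + δ).
k^0.5 = 0.40 / (0.029 + 0.094) = 0.40 / 0.123 = 3.2520
k* = 3.2520^(1/0.5) ≈ 10.5755
y* = (k*)^α = 10.5755^0.5 ≈ 3.2520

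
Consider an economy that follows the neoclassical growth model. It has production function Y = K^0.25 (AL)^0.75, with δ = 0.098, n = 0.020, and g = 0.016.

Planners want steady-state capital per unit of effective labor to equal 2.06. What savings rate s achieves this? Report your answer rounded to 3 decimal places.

At the steady state, Δk = 0, so s·k^α = (n + g + δ)·k.
So s / (n + g + δ) = (k*)^(1−α) = 2.06^0.75 = 1.7195.
Therefore s = 1.7195 × (n + g + δ) = 1.7195 × 0.134 = 0.2304.

s ≈ 0.230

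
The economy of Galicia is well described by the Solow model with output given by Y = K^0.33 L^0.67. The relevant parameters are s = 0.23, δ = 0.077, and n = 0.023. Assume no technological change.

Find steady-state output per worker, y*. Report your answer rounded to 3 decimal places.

In steady state, investment equals break-even investment: s·k^α = (n + δ)·k.
Rearranging, k^(1−α) = s / (n + δ).
k^0.67 = 0.23 / (0.023 + 0.077) = 0.23 / 0.100 = 2.3000
k* = 2.3000^(1/0.67) ≈ 3.4665
y* = (k*)^α = 3.4665^0.33 ≈ 1.5072

y* ≈ 1.507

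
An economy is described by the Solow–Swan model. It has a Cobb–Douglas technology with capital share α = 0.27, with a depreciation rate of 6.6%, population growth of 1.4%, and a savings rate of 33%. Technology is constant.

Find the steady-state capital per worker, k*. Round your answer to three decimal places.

k* ≈ 6.967

Steady state requires s·f(k) = (n + δ)·k, i.e. s·k^α = (n + δ)·k.
Dividing both sides by k: k^(1−α) = s / (n + δ).
k^0.73 = 0.33 / (0.014 + 0.066) = 0.33 / 0.080 = 4.1250
k* = 4.1250^(1/0.73) ≈ 6.9670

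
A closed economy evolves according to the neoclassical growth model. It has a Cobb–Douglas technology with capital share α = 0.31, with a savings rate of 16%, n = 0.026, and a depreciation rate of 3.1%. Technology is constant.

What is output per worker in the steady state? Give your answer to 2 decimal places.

At the steady state, Δk = 0, so s·k^α = (n + δ)·k.
Rearranging, k^(1−α) = s / (n + δ).
k^0.69 = 0.16 / (0.026 + 0.031) = 0.16 / 0.057 = 2.8070
k* = 2.8070^(1/0.69) ≈ 4.4630
y* = (k*)^α = 4.4630^0.31 ≈ 1.5900

y* = 1.59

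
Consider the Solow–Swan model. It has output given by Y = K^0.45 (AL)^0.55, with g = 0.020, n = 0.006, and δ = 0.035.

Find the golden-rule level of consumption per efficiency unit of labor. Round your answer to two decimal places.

At the golden rule, f'(k) = n + g + δ, so α·k^(α−1) = n + g + δ and k_gold = (α/(n + g + δ))^(1/(1−α)).
k_gold = (0.45/0.061)^(1/0.55) = 7.3770^1.8182 ≈ 37.8424
c_gold = f(k_gold) − (n + g + δ)·k_gold = 5.1297 − 0.061×37.8424 ≈ 2.8213

c_gold ≈ 2.82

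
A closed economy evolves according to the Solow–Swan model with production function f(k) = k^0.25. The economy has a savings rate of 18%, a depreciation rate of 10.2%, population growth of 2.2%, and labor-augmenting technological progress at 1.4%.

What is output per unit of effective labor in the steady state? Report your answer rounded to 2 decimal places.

Steady state requires s·f(k) = (n + g + δ)·k, i.e. s·k^α = (n + g + δ)·k.
Dividing both sides by k: k^(1−α) = s / (n + g + δ).
k^0.75 = 0.18 / (0.022 + 0.014 + 0.102) = 0.18 / 0.138 = 1.3043
k* = 1.3043^(1/0.75) ≈ 1.4251
y* = (k*)^α = 1.4251^0.25 ≈ 1.0926

y* = 1.09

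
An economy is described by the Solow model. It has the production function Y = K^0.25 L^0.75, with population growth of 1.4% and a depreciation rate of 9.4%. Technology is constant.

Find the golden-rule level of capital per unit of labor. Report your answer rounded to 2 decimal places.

k_gold ≈ 3.06

The golden rule sets f'(k) = n + δ, i.e. α·k^(α−1) = n + δ.
So k^(1−α) = α / (n + δ) = 0.25 / 0.108 = 2.3148.
k_gold = 2.3148^(1/0.75) ≈ 3.0621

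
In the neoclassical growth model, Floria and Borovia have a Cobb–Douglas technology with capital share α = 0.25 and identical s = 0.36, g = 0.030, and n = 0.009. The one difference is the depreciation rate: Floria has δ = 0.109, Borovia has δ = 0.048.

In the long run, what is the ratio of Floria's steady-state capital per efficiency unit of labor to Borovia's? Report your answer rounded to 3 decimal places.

Steady-state k* = [s/(n + g + δ)]^(1/(1−α)), so the ratio is [ (s_F/(n + g + δ)_F) / (s_B/(n + g + δ)_B) ]^1.3333.
s_F/(n + g + δ)_F = 0.36/0.148 = 2.4324; s_B/(n + g + δ)_B = 0.36/0.087 = 4.1379.
Ratio = (2.4324/4.1379)^1.3333 = 0.5878^1.3333 ≈ 0.4924

k*_F / k*_B ≈ 0.492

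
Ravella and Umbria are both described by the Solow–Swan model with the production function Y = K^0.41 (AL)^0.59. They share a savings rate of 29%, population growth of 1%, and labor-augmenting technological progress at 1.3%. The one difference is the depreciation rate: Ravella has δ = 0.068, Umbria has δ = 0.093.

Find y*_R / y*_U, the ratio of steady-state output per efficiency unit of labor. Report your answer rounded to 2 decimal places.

Steady-state y* = [s/(n + g + δ)]^(α/(1−α)), so the ratio is [ (s_R/(n + g + δ)_R) / (s_U/(n + g + δ)_U) ]^0.6949.
s_R/(n + g + δ)_R = 0.29/0.091 = 3.1868; s_U/(n + g + δ)_U = 0.29/0.116 = 2.5000.
Ratio = (3.1868/2.5000)^0.6949 = 1.2747^0.6949 ≈ 1.1837

ratio ≈ 1.18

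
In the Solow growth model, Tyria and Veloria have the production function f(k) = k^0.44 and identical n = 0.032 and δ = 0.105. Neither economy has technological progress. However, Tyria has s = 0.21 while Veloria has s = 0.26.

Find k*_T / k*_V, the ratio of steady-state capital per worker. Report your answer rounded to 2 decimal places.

Steady-state k* = [s/(n + δ)]^(1/(1−α)), so the ratio is [ (s_T/(n + δ)_T) / (s_V/(n + δ)_V) ]^1.7857.
s_T/(n + δ)_T = 0.21/0.137 = 1.5328; s_V/(n + δ)_V = 0.26/0.137 = 1.8978.
Ratio = (1.5328/1.8978)^1.7857 = 0.8077^1.7857 ≈ 0.6829

k*_T / k*_V ≈ 0.68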